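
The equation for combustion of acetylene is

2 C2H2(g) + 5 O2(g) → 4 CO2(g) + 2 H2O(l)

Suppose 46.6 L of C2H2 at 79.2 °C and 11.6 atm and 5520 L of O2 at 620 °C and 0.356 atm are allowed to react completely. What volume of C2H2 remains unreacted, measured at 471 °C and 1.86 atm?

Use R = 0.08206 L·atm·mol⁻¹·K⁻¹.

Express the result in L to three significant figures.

n(C2H2) = PV/RT = (11.6 × 46.6) / (0.08206 × 352.35) = 18.70 mol
n(O2) = PV/RT = (0.356 × 5520) / (0.08206 × 893.15) = 26.81 mol
For 18.70 mol C2H2, stoichiometry requires (5/2) × 18.70 = 46.75 mol O2; 26.81 mol is available, so O2 is limiting.
n(C2H2) consumed = (2/5) × 26.81 = 10.72 mol; remaining = 18.70 − 10.72 = 7.980 mol
V(C2H2) = nRT/P = 7.980 × 0.08206 × 744.15 / 1.86 = 262.0 L

262 L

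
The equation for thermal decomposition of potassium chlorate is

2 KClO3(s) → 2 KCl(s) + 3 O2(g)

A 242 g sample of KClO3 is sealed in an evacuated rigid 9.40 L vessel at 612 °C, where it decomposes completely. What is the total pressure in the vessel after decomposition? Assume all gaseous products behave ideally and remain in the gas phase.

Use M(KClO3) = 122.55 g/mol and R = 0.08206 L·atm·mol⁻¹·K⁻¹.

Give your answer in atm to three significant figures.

22.9 atm

n(KClO3) = 242 / 122.55 = 1.975 mol
n(gas produced) = (3/2) × 1.975 = 2.963 mol
P = nRT/V = 2.963 × 0.08206 × 885.15 / 9.40 = 22.90 atm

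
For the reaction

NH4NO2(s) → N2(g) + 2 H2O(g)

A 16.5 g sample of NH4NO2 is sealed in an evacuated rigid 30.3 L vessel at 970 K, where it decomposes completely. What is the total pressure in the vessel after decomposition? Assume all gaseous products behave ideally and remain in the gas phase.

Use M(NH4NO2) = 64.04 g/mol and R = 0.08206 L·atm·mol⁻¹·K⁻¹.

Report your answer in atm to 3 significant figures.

n(NH4NO2) = 16.5 / 64.04 = 0.2577 mol
n(gas produced) = (3/1) × 0.2577 = 0.7731 mol
P = nRT/V = 0.7731 × 0.08206 × 970 / 30.3 = 2.031 atm

2.03 atm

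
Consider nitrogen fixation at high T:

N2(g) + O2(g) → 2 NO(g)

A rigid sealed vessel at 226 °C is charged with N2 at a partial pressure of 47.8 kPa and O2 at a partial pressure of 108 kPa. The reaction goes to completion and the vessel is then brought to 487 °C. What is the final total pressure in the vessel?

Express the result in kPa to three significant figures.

237 kPa

With V and T fixed, P_i ∝ n_i, so the mole ratios apply directly to partial pressures at 226 °C.
P(O2) required for 47.8 kPa of N2 = (1/1) × 47.8 = 47.80 kPa; available 108 kPa, so N2 is limiting.
P(O2) remaining = 108 − (1/1) × 47.8 = 60.20 kPa
P(gaseous products) = (2)/1 × 47.8 = 95.60 kPa
P_total at 226 °C = 60.20 + 95.60 = 155.8 kPa
Scaling to 487 °C: P = 155.8 × 760.15/499.15 = 237.3 kPa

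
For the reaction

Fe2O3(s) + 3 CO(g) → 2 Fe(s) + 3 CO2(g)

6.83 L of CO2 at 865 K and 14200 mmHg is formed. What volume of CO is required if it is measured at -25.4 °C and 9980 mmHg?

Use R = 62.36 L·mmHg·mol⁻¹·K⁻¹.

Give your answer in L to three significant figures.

2.78 L

n(CO2) = PV/RT = (14200 × 6.83) / (62.36 × 865) = 1.798 mol
n(CO) = (3/3) × 1.798 = 1.798 mol
V = nRT/P = 1.798 × 62.36 × 247.75 / 9980 = 2.783 L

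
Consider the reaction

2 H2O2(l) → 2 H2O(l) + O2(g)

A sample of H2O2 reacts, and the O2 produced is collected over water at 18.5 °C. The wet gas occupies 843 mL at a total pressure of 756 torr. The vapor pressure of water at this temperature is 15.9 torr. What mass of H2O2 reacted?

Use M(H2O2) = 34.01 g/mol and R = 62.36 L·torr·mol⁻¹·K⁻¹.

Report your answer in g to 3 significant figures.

2.33 g

P(O2) = 756 − 15.9 = 740.1 torr
n(O2) = PV/RT = (740.1 × 0.8430) / (62.36 × 291.65) = 0.03430 mol
n(H2O2) = (2/1) × 0.03430 = 0.06860 mol
m(H2O2) = 0.06860 × 34.01 = 2.333 g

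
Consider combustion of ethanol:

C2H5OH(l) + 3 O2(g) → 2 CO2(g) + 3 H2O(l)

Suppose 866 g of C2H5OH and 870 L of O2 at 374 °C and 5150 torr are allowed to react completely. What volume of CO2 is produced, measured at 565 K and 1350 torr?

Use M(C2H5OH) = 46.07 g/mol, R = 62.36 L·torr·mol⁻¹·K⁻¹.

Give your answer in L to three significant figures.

981 L

n(C2H5OH) = 866 / 46.07 = 18.80 mol
n(O2) = PV/RT = (5150 × 870) / (62.36 × 647.15) = 111.0 mol
For 18.80 mol C2H5OH, stoichiometry requires (3/1) × 18.80 = 56.40 mol O2; 111.0 mol is available, so C2H5OH is limiting.
n(CO2) = (2/1) × 18.80 = 37.60 mol
V(CO2) = nRT/P = 37.60 × 62.36 × 565 / 1350 = 981.3 L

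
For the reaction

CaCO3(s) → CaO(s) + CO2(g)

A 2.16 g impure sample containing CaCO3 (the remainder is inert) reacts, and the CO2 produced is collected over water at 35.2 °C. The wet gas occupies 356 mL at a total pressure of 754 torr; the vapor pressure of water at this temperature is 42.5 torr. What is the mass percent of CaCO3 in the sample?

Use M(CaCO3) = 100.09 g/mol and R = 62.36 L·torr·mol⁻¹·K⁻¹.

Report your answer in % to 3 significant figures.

P(CO2) = 754 − 42.5 = 711.5 torr
n(CO2) = PV/RT = (711.5 × 0.3560) / (62.36 × 308.35) = 0.01317 mol
n(CaCO3) = (1/1) × 0.01317 = 0.01317 mol
m(CaCO3) = 0.01317 × 100.09 = 1.318 g
%CaCO3 = 1.318 / 2.16 × 100 = 61.02%

61.0 %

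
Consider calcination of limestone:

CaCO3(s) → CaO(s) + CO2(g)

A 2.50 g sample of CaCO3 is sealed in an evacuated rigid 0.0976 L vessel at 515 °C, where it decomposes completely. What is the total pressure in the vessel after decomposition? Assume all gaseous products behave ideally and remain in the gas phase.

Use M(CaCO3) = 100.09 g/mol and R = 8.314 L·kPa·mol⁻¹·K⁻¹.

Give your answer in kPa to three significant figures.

1680 kPa

n(CaCO3) = 2.50 / 100.09 = 0.02498 mol
n(gas produced) = (1/1) × 0.02498 = 0.02498 mol
P = nRT/V = 0.02498 × 8.314 × 788.15 / 0.0976 = 1677 kPa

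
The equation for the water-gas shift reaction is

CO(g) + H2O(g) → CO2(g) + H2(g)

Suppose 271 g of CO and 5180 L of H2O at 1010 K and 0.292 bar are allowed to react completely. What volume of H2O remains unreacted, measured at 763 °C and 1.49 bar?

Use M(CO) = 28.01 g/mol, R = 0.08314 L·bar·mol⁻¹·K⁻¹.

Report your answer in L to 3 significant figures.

482 L

n(CO) = 271 / 28.01 = 9.675 mol
n(H2O) = PV/RT = (0.292 × 5180) / (0.08314 × 1010) = 18.01 mol
For 9.675 mol CO, stoichiometry requires (1/1) × 9.675 = 9.675 mol H2O; 18.01 mol is available, so CO is limiting.
n(H2O) consumed = (1/1) × 9.675 = 9.675 mol; remaining = 18.01 − 9.675 = 8.335 mol
V(H2O) = nRT/P = 8.335 × 0.08314 × 1036.15 / 1.49 = 481.9 L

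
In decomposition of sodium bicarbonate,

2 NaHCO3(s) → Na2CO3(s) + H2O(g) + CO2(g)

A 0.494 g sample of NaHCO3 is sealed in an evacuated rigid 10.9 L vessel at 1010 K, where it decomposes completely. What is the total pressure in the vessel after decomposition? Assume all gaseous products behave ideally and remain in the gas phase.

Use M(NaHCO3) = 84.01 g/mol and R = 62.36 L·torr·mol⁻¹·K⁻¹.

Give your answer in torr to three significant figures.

34.0 torr

n(NaHCO3) = 0.494 / 84.01 = 0.005880 mol
n(gas produced) = (2/2) × 0.005880 = 0.005880 mol
P = nRT/V = 0.005880 × 62.36 × 1010 / 10.9 = 33.98 torr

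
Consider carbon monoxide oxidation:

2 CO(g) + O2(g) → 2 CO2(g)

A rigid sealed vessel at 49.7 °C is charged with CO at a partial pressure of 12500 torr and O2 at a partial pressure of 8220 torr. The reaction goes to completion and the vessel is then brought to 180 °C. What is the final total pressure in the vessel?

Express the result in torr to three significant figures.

With V and T fixed, P_i ∝ n_i, so the mole ratios apply directly to partial pressures at 49.7 °C.
P(O2) required for 12500 torr of CO = (1/2) × 12500 = 6250 torr; available 8220 torr, so CO is limiting.
P(O2) remaining = 8220 − (1/2) × 12500 = 1970 torr
P(gaseous products) = (2)/2 × 12500 = 12500 torr
P_total at 49.7 °C = 1970 + 12500 = 14470 torr
Scaling to 180 °C: P = 14470 × 453.15/322.85 = 20310 torr

20300 torr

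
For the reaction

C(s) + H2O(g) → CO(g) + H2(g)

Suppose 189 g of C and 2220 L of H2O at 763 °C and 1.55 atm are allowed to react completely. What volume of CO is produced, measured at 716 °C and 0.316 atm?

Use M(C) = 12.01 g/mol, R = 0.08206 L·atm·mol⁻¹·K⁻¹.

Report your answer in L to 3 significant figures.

4040 L

n(C) = 189 / 12.01 = 15.74 mol
n(H2O) = PV/RT = (1.55 × 2220) / (0.08206 × 1036.15) = 40.47 mol
For 15.74 mol C, stoichiometry requires (1/1) × 15.74 = 15.74 mol H2O; 40.47 mol is available, so C is limiting.
n(CO) = (1/1) × 15.74 = 15.74 mol
V(CO) = nRT/P = 15.74 × 0.08206 × 989.15 / 0.316 = 4043 L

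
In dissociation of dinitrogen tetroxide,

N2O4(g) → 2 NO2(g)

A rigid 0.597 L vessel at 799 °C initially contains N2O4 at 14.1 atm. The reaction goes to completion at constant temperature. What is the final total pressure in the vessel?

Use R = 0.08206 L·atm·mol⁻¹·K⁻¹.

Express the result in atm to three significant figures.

Rigid vessel, constant T ⇒ P scales with total gas moles (1 → 2).
P_final = (2/1) × 14.1 = 28.20 atm

28.2 atm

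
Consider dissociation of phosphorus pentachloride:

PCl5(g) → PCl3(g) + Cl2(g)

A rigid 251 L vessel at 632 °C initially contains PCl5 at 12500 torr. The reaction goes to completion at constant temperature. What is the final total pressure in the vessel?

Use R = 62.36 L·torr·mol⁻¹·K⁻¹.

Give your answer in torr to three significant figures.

At constant T and V, P ∝ n(gas): 1 mol gas → 2 mol gas.
P_final = (2/1) × 12500 = 25000 torr

25000 torr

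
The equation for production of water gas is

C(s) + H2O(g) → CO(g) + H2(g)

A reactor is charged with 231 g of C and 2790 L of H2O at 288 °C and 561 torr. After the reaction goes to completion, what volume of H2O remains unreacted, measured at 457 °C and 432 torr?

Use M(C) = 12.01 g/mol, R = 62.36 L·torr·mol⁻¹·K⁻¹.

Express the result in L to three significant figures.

n(C) = 231 / 12.01 = 19.23 mol
n(H2O) = PV/RT = (561 × 2790) / (62.36 × 561.15) = 44.73 mol
For 19.23 mol C, stoichiometry requires (1/1) × 19.23 = 19.23 mol H2O; 44.73 mol is available, so C is limiting.
n(H2O) consumed = (1/1) × 19.23 = 19.23 mol; remaining = 44.73 − 19.23 = 25.50 mol
V(H2O) = nRT/P = 25.50 × 62.36 × 730.15 / 432 = 2688 L

2690 L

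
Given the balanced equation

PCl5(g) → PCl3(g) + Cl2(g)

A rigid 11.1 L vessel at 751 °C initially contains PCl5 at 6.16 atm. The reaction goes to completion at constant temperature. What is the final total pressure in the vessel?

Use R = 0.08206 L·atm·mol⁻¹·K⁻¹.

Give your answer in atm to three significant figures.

12.3 atm

Since T and V are fixed, P_final/P_initial = n_final/n_initial = 2/1.
P_final = (2/1) × 6.16 = 12.32 atm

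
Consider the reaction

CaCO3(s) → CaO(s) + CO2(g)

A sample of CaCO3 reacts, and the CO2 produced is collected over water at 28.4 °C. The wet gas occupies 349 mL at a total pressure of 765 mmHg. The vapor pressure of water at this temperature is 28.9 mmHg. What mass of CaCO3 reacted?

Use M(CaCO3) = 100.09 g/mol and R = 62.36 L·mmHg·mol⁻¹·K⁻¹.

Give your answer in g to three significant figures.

P(CO2) = 765 − 28.9 = 736.1 mmHg
n(CO2) = PV/RT = (736.1 × 0.3490) / (62.36 × 301.55) = 0.01366 mol
n(CaCO3) = (1/1) × 0.01366 = 0.01366 mol
m(CaCO3) = 0.01366 × 100.09 = 1.367 g

1.37 g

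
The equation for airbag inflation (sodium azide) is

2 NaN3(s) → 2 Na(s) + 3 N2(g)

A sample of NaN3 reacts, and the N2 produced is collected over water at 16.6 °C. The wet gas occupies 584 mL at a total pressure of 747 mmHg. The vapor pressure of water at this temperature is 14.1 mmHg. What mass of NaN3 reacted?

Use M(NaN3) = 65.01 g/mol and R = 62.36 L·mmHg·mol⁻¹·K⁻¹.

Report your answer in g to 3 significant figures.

1.03 g

P(N2) = 747 − 14.1 = 732.9 mmHg
n(N2) = PV/RT = (732.9 × 0.5840) / (62.36 × 289.75) = 0.02369 mol
n(NaN3) = (2/3) × 0.02369 = 0.01579 mol
m(NaN3) = 0.01579 × 65.01 = 1.027 g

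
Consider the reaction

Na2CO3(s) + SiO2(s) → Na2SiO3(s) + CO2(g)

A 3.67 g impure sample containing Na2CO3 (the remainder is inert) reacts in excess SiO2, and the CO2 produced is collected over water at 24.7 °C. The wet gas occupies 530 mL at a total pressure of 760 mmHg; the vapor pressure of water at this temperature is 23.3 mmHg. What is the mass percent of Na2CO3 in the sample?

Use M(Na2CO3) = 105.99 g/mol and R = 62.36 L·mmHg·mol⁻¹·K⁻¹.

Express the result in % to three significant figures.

60.7 %

P(CO2) = 760 − 23.3 = 736.7 mmHg
n(CO2) = PV/RT = (736.7 × 0.5300) / (62.36 × 297.85) = 0.02102 mol
n(Na2CO3) = (1/1) × 0.02102 = 0.02102 mol
m(Na2CO3) = 0.02102 × 105.99 = 2.228 g
%Na2CO3 = 2.228 / 3.67 × 100 = 60.71%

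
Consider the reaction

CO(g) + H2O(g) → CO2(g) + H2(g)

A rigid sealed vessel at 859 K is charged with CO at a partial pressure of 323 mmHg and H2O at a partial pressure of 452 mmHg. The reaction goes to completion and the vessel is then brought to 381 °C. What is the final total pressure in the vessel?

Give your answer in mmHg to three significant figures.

590 mmHg

Because the vessel is rigid and T is held at 859 K, work the stoichiometry in partial pressures (P_i = n_iRT/V).
P(H2O) required for 323 mmHg of CO = (1/1) × 323 = 323.0 mmHg; available 452 mmHg, so CO is limiting.
P(H2O) remaining = 452 − (1/1) × 323 = 129.0 mmHg
P(gaseous products) = (1+1)/1 × 323 = 646.0 mmHg
P_total at 859 K = 129.0 + 646.0 = 775.0 mmHg
Scaling to 381 °C: P = 775.0 × 654.15/859 = 590.2 mmHg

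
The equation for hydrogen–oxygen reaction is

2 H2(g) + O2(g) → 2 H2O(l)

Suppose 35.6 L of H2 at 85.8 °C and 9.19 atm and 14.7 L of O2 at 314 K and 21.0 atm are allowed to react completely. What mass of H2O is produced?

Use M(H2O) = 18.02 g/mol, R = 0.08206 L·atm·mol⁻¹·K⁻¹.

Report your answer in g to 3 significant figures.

n(H2) = PV/RT = (9.19 × 35.6) / (0.08206 × 358.95) = 11.11 mol
n(O2) = PV/RT = (21.0 × 14.7) / (0.08206 × 314) = 11.98 mol
For 11.11 mol H2, stoichiometry requires (1/2) × 11.11 = 5.555 mol O2; 11.98 mol is available, so H2 is limiting.
n(H2O) = (2/2) × 11.11 = 11.11 mol
m(H2O) = 11.11 × 18.02 = 200.2 g

200 g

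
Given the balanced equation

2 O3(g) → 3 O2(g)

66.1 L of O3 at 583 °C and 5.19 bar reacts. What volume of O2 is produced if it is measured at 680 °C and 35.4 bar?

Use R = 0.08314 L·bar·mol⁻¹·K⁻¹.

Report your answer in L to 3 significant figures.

n(O3) = PV/RT = (5.19 × 66.1) / (0.08314 × 856.15) = 4.820 mol
n(O2) = (3/2) × 4.820 = 7.230 mol
V = nRT/P = 7.230 × 0.08314 × 953.15 / 35.4 = 16.18 L

16.2 L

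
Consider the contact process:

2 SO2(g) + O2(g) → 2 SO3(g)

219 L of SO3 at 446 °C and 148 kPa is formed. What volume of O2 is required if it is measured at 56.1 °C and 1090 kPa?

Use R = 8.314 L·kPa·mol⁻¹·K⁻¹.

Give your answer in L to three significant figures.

n(SO3) = PV/RT = (148 × 219) / (8.314 × 719.15) = 5.421 mol
n(O2) = (1/2) × 5.421 = 2.711 mol
V = nRT/P = 2.711 × 8.314 × 329.25 / 1090 = 6.808 L

6.81 L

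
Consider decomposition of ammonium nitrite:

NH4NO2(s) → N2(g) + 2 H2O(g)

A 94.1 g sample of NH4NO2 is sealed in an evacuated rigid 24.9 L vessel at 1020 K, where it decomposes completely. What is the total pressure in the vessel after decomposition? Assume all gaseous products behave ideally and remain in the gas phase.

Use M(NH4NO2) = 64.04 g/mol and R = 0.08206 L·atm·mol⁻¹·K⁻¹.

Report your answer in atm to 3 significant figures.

n(NH4NO2) = 94.1 / 64.04 = 1.469 mol
n(gas produced) = (3/1) × 1.469 = 4.407 mol
P = nRT/V = 4.407 × 0.08206 × 1020 / 24.9 = 14.81 atm

14.8 atm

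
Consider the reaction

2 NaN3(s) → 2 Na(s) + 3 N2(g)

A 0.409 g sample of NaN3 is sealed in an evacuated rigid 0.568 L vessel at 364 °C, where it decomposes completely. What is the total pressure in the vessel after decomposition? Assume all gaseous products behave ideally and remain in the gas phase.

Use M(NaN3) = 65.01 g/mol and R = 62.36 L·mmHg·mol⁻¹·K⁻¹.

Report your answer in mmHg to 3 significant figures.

660 mmHg

n(NaN3) = 0.409 / 65.01 = 0.006291 mol
n(gas produced) = (3/2) × 0.006291 = 0.009437 mol
P = nRT/V = 0.009437 × 62.36 × 637.15 / 0.568 = 660.1 mmHg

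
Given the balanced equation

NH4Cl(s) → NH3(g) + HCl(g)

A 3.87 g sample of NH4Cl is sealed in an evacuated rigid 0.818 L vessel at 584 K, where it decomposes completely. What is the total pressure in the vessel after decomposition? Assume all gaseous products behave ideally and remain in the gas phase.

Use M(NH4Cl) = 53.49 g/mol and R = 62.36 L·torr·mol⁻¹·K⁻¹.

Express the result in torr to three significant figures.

n(NH4Cl) = 3.87 / 53.49 = 0.07235 mol
n(gas produced) = (2/1) × 0.07235 = 0.1447 mol
P = nRT/V = 0.1447 × 62.36 × 584 / 0.818 = 6442 torr

6440 torr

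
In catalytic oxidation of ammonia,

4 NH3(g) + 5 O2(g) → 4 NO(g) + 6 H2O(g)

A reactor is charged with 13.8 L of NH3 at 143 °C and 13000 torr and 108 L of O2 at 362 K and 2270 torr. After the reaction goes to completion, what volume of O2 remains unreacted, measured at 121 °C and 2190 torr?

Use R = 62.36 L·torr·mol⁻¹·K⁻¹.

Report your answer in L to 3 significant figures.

24.9 L

n(NH3) = PV/RT = (13000 × 13.8) / (62.36 × 416.15) = 6.913 mol
n(O2) = PV/RT = (2270 × 108) / (62.36 × 362) = 10.86 mol
For 6.913 mol NH3, stoichiometry requires (5/4) × 6.913 = 8.641 mol O2; 10.86 mol is available, so NH3 is limiting.
n(O2) consumed = (5/4) × 6.913 = 8.641 mol; remaining = 10.86 − 8.641 = 2.219 mol
V(O2) = nRT/P = 2.219 × 62.36 × 394.15 / 2190 = 24.90 L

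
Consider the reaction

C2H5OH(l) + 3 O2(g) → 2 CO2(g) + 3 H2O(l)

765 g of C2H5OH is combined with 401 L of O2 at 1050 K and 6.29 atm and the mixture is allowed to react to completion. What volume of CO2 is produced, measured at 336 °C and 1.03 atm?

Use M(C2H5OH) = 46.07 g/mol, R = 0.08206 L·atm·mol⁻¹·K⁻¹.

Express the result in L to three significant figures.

947 L

n(C2H5OH) = 765 / 46.07 = 16.61 mol
n(O2) = PV/RT = (6.29 × 401) / (0.08206 × 1050) = 29.27 mol
For 16.61 mol C2H5OH, stoichiometry requires (3/1) × 16.61 = 49.83 mol O2; 29.27 mol is available, so O2 is limiting.
n(CO2) = (2/3) × 29.27 = 19.51 mol
V(CO2) = nRT/P = 19.51 × 0.08206 × 609.15 / 1.03 = 946.8 L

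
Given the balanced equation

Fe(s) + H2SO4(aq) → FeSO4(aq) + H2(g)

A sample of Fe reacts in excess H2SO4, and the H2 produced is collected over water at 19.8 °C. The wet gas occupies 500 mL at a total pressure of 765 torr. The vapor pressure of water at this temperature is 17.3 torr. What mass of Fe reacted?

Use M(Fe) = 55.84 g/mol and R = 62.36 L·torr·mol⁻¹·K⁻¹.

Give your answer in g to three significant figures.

P(H2) = 765 − 17.3 = 747.7 torr
n(H2) = PV/RT = (747.7 × 0.5000) / (62.36 × 292.95) = 0.02046 mol
n(Fe) = (1/1) × 0.02046 = 0.02046 mol
m(Fe) = 0.02046 × 55.84 = 1.142 g

1.14 g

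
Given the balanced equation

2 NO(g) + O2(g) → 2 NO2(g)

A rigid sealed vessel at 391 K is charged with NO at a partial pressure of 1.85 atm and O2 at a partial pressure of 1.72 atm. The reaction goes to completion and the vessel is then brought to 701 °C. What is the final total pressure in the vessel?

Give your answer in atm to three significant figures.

6.59 atm

Because the vessel is rigid and T is held at 391 K, work the stoichiometry in partial pressures (P_i = n_iRT/V).
P(O2) required for 1.85 atm of NO = (1/2) × 1.85 = 0.9250 atm; available 1.72 atm, so NO is limiting.
P(O2) remaining = 1.72 − (1/2) × 1.85 = 0.7950 atm
P(gaseous products) = (2)/2 × 1.85 = 1.850 atm
P_total at 391 K = 0.7950 + 1.850 = 2.645 atm
Scaling to 701 °C: P = 2.645 × 974.15/391 = 6.590 atm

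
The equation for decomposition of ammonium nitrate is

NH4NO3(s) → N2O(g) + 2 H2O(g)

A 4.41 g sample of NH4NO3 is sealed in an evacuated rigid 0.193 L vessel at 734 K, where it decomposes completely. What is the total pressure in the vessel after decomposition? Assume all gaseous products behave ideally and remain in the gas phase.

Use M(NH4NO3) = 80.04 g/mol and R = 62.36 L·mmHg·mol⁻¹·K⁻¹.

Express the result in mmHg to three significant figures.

n(NH4NO3) = 4.41 / 80.04 = 0.05510 mol
n(gas produced) = (3/1) × 0.05510 = 0.1653 mol
P = nRT/V = 0.1653 × 62.36 × 734 / 0.193 = 39200 mmHg

39200 mmHg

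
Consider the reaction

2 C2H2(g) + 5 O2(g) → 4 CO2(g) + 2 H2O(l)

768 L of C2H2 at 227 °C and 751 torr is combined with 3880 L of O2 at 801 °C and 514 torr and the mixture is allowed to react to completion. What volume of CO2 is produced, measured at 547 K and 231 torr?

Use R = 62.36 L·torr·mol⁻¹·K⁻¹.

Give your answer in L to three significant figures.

3520 L

n(C2H2) = PV/RT = (751 × 768) / (62.36 × 500.15) = 18.49 mol
n(O2) = PV/RT = (514 × 3880) / (62.36 × 1074.15) = 29.77 mol
For 18.49 mol C2H2, stoichiometry requires (5/2) × 18.49 = 46.22 mol O2; 29.77 mol is available, so O2 is limiting.
n(CO2) = (4/5) × 29.77 = 23.82 mol
V(CO2) = nRT/P = 23.82 × 62.36 × 547 / 231 = 3517 L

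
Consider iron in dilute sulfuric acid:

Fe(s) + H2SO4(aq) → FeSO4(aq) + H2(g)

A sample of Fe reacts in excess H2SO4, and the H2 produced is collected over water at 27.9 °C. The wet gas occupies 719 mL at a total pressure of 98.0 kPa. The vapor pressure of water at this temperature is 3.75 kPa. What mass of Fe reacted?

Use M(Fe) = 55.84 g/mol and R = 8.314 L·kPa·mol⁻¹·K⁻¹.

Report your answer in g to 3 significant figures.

1.51 g

P(H2) = 98.0 − 3.75 = 94.25 kPa
n(H2) = PV/RT = (94.25 × 0.7190) / (8.314 × 301.05) = 0.02707 mol
n(Fe) = (1/1) × 0.02707 = 0.02707 mol
m(Fe) = 0.02707 × 55.84 = 1.512 g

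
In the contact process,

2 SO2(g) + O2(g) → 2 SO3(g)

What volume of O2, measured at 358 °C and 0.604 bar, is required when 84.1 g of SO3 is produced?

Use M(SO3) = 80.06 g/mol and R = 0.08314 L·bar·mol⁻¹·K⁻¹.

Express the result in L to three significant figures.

45.6 L

n(SO3) = 84.10 / 80.06 = 1.050 mol
n(O2) = (1/2) × 1.050 = 0.5250 mol
V = nRT/P = 0.5250 × 0.08314 × 631.15 / 0.604 = 45.61 L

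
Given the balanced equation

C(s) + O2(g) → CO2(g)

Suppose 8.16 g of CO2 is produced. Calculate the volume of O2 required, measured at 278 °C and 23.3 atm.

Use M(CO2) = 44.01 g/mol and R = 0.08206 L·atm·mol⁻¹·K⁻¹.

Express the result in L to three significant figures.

0.360 L

n(CO2) = 8.160 / 44.01 = 0.1854 mol
n(O2) = (1/1) × 0.1854 = 0.1854 mol
V = nRT/P = 0.1854 × 0.08206 × 551.15 / 23.3 = 0.3599 L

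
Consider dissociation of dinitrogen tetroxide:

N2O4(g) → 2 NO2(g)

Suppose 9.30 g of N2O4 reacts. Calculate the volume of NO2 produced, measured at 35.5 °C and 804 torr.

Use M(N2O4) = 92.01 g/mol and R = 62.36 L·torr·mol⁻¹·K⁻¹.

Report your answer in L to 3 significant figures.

4.84 L

n(N2O4) = 9.300 / 92.01 = 0.1011 mol
n(NO2) = (2/1) × 0.1011 = 0.2022 mol
V = nRT/P = 0.2022 × 62.36 × 308.65 / 804 = 4.841 L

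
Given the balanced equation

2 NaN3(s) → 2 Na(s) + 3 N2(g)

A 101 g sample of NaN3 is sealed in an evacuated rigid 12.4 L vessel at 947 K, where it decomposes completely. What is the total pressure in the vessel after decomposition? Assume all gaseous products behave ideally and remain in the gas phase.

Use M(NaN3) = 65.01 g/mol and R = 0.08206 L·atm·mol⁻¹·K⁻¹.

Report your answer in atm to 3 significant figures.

14.6 atm

n(NaN3) = 101 / 65.01 = 1.554 mol
n(gas produced) = (3/2) × 1.554 = 2.331 mol
P = nRT/V = 2.331 × 0.08206 × 947 / 12.4 = 14.61 atm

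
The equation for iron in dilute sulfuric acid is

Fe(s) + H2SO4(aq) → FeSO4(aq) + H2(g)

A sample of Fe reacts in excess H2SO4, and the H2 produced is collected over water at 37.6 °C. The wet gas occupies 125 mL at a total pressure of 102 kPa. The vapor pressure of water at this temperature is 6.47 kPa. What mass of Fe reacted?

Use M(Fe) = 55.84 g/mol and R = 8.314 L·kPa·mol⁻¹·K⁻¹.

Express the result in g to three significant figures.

P(H2) = 102 − 6.47 = 95.53 kPa
n(H2) = PV/RT = (95.53 × 0.1250) / (8.314 × 310.75) = 0.004622 mol
n(Fe) = (1/1) × 0.004622 = 0.004622 mol
m(Fe) = 0.004622 × 55.84 = 0.2581 g

0.258 g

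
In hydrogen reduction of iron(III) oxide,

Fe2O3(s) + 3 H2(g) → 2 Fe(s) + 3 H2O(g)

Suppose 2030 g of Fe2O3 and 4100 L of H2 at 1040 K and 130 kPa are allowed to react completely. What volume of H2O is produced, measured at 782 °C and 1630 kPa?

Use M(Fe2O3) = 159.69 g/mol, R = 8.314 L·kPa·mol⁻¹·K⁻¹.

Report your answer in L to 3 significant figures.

n(Fe2O3) = 2030 / 159.69 = 12.71 mol
n(H2) = PV/RT = (130 × 4100) / (8.314 × 1040) = 61.64 mol
For 12.71 mol Fe2O3, stoichiometry requires (3/1) × 12.71 = 38.13 mol H2; 61.64 mol is available, so Fe2O3 is limiting.
n(H2O) = (3/1) × 12.71 = 38.13 mol
V(H2O) = nRT/P = 38.13 × 8.314 × 1055.15 / 1630 = 205.2 L

205 L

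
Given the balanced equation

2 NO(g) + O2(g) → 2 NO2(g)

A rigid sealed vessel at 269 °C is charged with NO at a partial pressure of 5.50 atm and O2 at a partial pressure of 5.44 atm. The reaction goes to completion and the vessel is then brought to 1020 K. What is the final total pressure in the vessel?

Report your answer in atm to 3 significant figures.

With V and T fixed, P_i ∝ n_i, so the mole ratios apply directly to partial pressures at 269 °C.
P(O2) required for 5.50 atm of NO = (1/2) × 5.50 = 2.750 atm; available 5.44 atm, so NO is limiting.
P(O2) remaining = 5.44 − (1/2) × 5.50 = 2.690 atm
P(gaseous products) = (2)/2 × 5.50 = 5.500 atm
P_total at 269 °C = 2.690 + 5.500 = 8.190 atm
Scaling to 1020 K: P = 8.190 × 1020/542.15 = 15.41 atm

15.4 atm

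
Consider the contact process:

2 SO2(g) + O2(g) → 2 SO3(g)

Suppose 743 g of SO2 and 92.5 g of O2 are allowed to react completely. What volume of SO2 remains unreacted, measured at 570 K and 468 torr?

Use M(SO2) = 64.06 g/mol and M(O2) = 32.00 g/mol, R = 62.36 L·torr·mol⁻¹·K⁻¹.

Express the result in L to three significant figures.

442 L

n(SO2) = 743 / 64.06 = 11.60 mol
n(O2) = 92.5 / 32.00 = 2.891 mol
For 11.60 mol SO2, stoichiometry requires (1/2) × 11.60 = 5.800 mol O2; 2.891 mol is available, so O2 is limiting.
n(SO2) consumed = (2/1) × 2.891 = 5.782 mol; remaining = 11.60 − 5.782 = 5.818 mol
V(SO2) = nRT/P = 5.818 × 62.36 × 570 / 468 = 441.9 L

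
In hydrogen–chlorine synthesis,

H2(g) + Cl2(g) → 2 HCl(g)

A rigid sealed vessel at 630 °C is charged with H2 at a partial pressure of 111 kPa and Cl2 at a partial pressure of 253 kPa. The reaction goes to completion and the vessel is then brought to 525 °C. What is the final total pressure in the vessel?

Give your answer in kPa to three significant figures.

At constant V, partial pressures at 630 °C are proportional to moles, so apply stoichiometry directly to pressures.
P(Cl2) required for 111 kPa of H2 = (1/1) × 111 = 111.0 kPa; available 253 kPa, so H2 is limiting.
P(Cl2) remaining = 253 − (1/1) × 111 = 142.0 kPa
P(gaseous products) = (2)/1 × 111 = 222.0 kPa
P_total at 630 °C = 142.0 + 222.0 = 364.0 kPa
Scaling to 525 °C: P = 364.0 × 798.15/903.15 = 321.7 kPa

322 kPa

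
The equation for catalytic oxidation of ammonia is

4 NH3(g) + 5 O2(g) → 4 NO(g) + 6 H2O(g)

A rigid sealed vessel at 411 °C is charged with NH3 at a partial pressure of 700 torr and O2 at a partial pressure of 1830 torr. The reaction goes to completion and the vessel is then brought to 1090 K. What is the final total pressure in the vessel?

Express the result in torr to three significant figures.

4310 torr

With V and T fixed, P_i ∝ n_i, so the mole ratios apply directly to partial pressures at 411 °C.
P(O2) required for 700 torr of NH3 = (5/4) × 700 = 875.0 torr; available 1830 torr, so NH3 is limiting.
P(O2) remaining = 1830 − (5/4) × 700 = 955.0 torr
P(gaseous products) = (4+6)/4 × 700 = 1750 torr
P_total at 411 °C = 955.0 + 1750 = 2705 torr
Scaling to 1090 K: P = 2705 × 1090/684.15 = 4310 torr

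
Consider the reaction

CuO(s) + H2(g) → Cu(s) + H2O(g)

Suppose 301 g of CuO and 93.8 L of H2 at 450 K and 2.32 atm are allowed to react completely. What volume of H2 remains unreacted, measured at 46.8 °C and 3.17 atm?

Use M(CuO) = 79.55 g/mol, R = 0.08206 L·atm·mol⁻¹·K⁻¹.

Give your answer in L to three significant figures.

n(CuO) = 301 / 79.55 = 3.784 mol
n(H2) = PV/RT = (2.32 × 93.8) / (0.08206 × 450) = 5.893 mol
For 3.784 mol CuO, stoichiometry requires (1/1) × 3.784 = 3.784 mol H2; 5.893 mol is available, so CuO is limiting.
n(H2) consumed = (1/1) × 3.784 = 3.784 mol; remaining = 5.893 − 3.784 = 2.109 mol
V(H2) = nRT/P = 2.109 × 0.08206 × 319.95 / 3.17 = 17.47 L

17.5 L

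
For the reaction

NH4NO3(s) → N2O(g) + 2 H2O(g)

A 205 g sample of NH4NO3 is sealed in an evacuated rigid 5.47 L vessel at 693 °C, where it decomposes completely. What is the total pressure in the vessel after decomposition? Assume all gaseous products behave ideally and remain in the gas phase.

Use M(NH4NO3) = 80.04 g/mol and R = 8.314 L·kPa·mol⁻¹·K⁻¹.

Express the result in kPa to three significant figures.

11300 kPa

n(NH4NO3) = 205 / 80.04 = 2.561 mol
n(gas produced) = (3/1) × 2.561 = 7.683 mol
P = nRT/V = 7.683 × 8.314 × 966.15 / 5.47 = 11280 kPa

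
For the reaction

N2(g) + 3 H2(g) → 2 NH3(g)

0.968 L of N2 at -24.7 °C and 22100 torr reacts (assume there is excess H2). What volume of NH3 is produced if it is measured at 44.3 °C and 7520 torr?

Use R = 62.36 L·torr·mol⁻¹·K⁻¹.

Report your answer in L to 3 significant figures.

7.27 L

n(N2) = PV/RT = (22100 × 0.968) / (62.36 × 248.45) = 1.381 mol
n(NH3) = (2/1) × 1.381 = 2.762 mol
V = nRT/P = 2.762 × 62.36 × 317.45 / 7520 = 7.271 L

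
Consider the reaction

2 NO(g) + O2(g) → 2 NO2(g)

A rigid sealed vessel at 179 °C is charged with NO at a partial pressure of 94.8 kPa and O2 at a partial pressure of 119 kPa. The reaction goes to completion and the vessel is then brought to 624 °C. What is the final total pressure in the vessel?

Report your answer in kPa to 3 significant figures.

At constant V, partial pressures at 179 °C are proportional to moles, so apply stoichiometry directly to pressures.
P(O2) required for 94.8 kPa of NO = (1/2) × 94.8 = 47.40 kPa; available 119 kPa, so NO is limiting.
P(O2) remaining = 119 − (1/2) × 94.8 = 71.60 kPa
P(gaseous products) = (2)/2 × 94.8 = 94.80 kPa
P_total at 179 °C = 71.60 + 94.80 = 166.4 kPa
Scaling to 624 °C: P = 166.4 × 897.15/452.15 = 330.2 kPa

330 kPa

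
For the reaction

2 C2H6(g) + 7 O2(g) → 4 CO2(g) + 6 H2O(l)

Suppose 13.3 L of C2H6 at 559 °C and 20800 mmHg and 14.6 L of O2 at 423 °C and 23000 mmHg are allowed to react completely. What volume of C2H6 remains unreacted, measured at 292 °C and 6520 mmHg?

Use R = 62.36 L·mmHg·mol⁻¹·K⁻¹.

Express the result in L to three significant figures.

n(C2H6) = PV/RT = (20800 × 13.3) / (62.36 × 832.15) = 5.331 mol
n(O2) = PV/RT = (23000 × 14.6) / (62.36 × 696.15) = 7.735 mol
For 5.331 mol C2H6, stoichiometry requires (7/2) × 5.331 = 18.66 mol O2; 7.735 mol is available, so O2 is limiting.
n(C2H6) consumed = (2/7) × 7.735 = 2.210 mol; remaining = 5.331 − 2.210 = 3.121 mol
V(C2H6) = nRT/P = 3.121 × 62.36 × 565.15 / 6520 = 16.87 L

16.9 L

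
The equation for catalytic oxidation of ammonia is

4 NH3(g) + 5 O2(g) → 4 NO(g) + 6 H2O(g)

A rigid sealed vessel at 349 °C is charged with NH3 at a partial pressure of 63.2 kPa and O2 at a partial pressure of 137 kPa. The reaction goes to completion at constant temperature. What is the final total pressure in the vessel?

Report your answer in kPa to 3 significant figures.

216 kPa

With V and T fixed, P_i ∝ n_i, so the mole ratios apply directly to partial pressures at 349 °C.
P(O2) required for 63.2 kPa of NH3 = (5/4) × 63.2 = 79.00 kPa; available 137 kPa, so NH3 is limiting.
P(O2) remaining = 137 − (5/4) × 63.2 = 58.00 kPa
P(gaseous products) = (4+6)/4 × 63.2 = 158.0 kPa
P_total at 349 °C = 58.00 + 158.0 = 216.0 kPa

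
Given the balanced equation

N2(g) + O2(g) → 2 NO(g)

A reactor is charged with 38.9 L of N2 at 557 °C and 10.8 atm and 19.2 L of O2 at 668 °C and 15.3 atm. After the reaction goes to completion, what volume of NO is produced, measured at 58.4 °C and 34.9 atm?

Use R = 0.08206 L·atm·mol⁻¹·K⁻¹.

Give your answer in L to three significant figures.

n(N2) = PV/RT = (10.8 × 38.9) / (0.08206 × 830.15) = 6.167 mol
n(O2) = PV/RT = (15.3 × 19.2) / (0.08206 × 941.15) = 3.804 mol
For 6.167 mol N2, stoichiometry requires (1/1) × 6.167 = 6.167 mol O2; 3.804 mol is available, so O2 is limiting.
n(NO) = (2/1) × 3.804 = 7.608 mol
V(NO) = nRT/P = 7.608 × 0.08206 × 331.55 / 34.9 = 5.931 L

5.93 L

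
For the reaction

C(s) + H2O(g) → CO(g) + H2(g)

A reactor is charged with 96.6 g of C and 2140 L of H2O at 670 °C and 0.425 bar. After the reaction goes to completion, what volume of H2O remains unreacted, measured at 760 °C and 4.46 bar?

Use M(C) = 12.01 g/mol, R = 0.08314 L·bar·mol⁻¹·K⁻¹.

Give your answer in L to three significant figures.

68.5 L

n(C) = 96.6 / 12.01 = 8.043 mol
n(H2O) = PV/RT = (0.425 × 2140) / (0.08314 × 943.15) = 11.60 mol
For 8.043 mol C, stoichiometry requires (1/1) × 8.043 = 8.043 mol H2O; 11.60 mol is available, so C is limiting.
n(H2O) consumed = (1/1) × 8.043 = 8.043 mol; remaining = 11.60 − 8.043 = 3.557 mol
V(H2O) = nRT/P = 3.557 × 0.08314 × 1033.15 / 4.46 = 68.51 L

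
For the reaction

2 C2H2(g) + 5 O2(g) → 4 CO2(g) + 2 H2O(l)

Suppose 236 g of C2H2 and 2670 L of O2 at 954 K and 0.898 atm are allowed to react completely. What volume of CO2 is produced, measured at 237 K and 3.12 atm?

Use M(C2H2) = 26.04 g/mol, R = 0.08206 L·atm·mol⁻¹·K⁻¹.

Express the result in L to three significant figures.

113 L

n(C2H2) = 236 / 26.04 = 9.063 mol
n(O2) = PV/RT = (0.898 × 2670) / (0.08206 × 954) = 30.63 mol
For 9.063 mol C2H2, stoichiometry requires (5/2) × 9.063 = 22.66 mol O2; 30.63 mol is available, so C2H2 is limiting.
n(CO2) = (4/2) × 9.063 = 18.13 mol
V(CO2) = nRT/P = 18.13 × 0.08206 × 237 / 3.12 = 113.0 L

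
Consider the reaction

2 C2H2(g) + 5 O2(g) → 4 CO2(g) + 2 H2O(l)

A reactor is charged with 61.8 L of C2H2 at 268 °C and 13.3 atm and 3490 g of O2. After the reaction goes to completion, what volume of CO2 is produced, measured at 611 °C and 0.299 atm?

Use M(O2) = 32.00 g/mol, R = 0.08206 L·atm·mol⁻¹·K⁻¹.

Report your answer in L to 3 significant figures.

n(C2H2) = PV/RT = (13.3 × 61.8) / (0.08206 × 541.15) = 18.51 mol
n(O2) = 3490 / 32.00 = 109.1 mol
For 18.51 mol C2H2, stoichiometry requires (5/2) × 18.51 = 46.28 mol O2; 109.1 mol is available, so C2H2 is limiting.
n(CO2) = (4/2) × 18.51 = 37.02 mol
V(CO2) = nRT/P = 37.02 × 0.08206 × 884.15 / 0.299 = 8983 L

8980 L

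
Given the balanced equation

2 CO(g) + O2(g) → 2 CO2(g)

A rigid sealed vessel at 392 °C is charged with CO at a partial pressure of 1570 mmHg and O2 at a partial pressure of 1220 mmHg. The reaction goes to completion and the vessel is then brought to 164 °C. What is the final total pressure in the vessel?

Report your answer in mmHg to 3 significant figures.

Because the vessel is rigid and T is held at 392 °C, work the stoichiometry in partial pressures (P_i = n_iRT/V).
P(O2) required for 1570 mmHg of CO = (1/2) × 1570 = 785.0 mmHg; available 1220 mmHg, so CO is limiting.
P(O2) remaining = 1220 − (1/2) × 1570 = 435.0 mmHg
P(gaseous products) = (2)/2 × 1570 = 1570 mmHg
P_total at 392 °C = 435.0 + 1570 = 2005 mmHg
Scaling to 164 °C: P = 2005 × 437.15/665.15 = 1318 mmHg

1320 mmHg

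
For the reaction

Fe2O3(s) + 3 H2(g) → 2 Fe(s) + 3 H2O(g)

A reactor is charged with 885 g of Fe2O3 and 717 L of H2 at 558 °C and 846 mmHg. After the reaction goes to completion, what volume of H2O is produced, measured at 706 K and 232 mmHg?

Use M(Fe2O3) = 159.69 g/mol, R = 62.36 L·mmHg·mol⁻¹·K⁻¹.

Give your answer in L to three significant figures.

2220 L

n(Fe2O3) = 885 / 159.69 = 5.542 mol
n(H2) = PV/RT = (846 × 717) / (62.36 × 831.15) = 11.70 mol
For 5.542 mol Fe2O3, stoichiometry requires (3/1) × 5.542 = 16.63 mol H2; 11.70 mol is available, so H2 is limiting.
n(H2O) = (3/3) × 11.70 = 11.70 mol
V(H2O) = nRT/P = 11.70 × 62.36 × 706 / 232 = 2220 L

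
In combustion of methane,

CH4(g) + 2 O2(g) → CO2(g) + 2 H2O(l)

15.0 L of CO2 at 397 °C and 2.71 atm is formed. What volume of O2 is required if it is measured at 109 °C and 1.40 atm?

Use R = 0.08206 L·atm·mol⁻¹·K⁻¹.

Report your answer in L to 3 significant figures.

33.1 L

n(CO2) = PV/RT = (2.71 × 15.0) / (0.08206 × 670.15) = 0.7392 mol
n(O2) = (2/1) × 0.7392 = 1.478 mol
V = nRT/P = 1.478 × 0.08206 × 382.15 / 1.40 = 33.11 L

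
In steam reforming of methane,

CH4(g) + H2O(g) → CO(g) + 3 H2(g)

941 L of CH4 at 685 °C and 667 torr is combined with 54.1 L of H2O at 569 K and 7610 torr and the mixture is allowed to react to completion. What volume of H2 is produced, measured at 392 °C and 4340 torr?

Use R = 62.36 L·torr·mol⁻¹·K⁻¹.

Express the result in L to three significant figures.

n(CH4) = PV/RT = (667 × 941) / (62.36 × 958.15) = 10.50 mol
n(H2O) = PV/RT = (7610 × 54.1) / (62.36 × 569) = 11.60 mol
For 10.50 mol CH4, stoichiometry requires (1/1) × 10.50 = 10.50 mol H2O; 11.60 mol is available, so CH4 is limiting.
n(H2) = (3/1) × 10.50 = 31.50 mol
V(H2) = nRT/P = 31.50 × 62.36 × 665.15 / 4340 = 301.1 L

301 L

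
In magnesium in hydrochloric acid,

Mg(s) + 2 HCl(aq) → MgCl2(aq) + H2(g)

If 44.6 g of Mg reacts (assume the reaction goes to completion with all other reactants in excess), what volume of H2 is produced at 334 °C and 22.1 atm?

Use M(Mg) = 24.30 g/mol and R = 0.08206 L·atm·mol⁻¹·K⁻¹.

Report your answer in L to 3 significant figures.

n(Mg) = 44.60 / 24.30 = 1.835 mol
n(H2) = (1/1) × 1.835 = 1.835 mol
V = nRT/P = 1.835 × 0.08206 × 607.15 / 22.1 = 4.137 L

4.14 L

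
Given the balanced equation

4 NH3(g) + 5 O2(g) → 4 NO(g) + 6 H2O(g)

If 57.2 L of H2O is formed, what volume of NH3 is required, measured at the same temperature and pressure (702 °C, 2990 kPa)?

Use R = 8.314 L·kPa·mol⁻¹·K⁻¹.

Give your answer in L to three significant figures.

38.1 L

At constant T and P, gas volumes are in the mole ratio: V(NH3) = (4/6) × 57.2 = 38.13 L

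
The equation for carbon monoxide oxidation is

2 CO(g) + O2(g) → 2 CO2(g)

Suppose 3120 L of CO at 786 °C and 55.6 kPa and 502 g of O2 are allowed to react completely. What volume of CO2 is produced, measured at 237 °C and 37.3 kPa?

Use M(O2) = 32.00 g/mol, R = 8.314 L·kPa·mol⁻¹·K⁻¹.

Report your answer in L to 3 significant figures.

2240 L

n(CO) = PV/RT = (55.6 × 3120) / (8.314 × 1059.15) = 19.70 mol
n(O2) = 502 / 32.00 = 15.69 mol
For 19.70 mol CO, stoichiometry requires (1/2) × 19.70 = 9.850 mol O2; 15.69 mol is available, so CO is limiting.
n(CO2) = (2/2) × 19.70 = 19.70 mol
V(CO2) = nRT/P = 19.70 × 8.314 × 510.15 / 37.3 = 2240 L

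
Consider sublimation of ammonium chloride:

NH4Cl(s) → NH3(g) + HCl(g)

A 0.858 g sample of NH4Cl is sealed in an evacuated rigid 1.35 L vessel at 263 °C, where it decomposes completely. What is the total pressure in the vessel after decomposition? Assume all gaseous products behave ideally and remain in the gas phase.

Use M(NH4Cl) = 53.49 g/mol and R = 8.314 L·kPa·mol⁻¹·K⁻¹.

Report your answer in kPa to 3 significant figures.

n(NH4Cl) = 0.858 / 53.49 = 0.01604 mol
n(gas produced) = (2/1) × 0.01604 = 0.03208 mol
P = nRT/V = 0.03208 × 8.314 × 536.15 / 1.35 = 105.9 kPa

106 kPa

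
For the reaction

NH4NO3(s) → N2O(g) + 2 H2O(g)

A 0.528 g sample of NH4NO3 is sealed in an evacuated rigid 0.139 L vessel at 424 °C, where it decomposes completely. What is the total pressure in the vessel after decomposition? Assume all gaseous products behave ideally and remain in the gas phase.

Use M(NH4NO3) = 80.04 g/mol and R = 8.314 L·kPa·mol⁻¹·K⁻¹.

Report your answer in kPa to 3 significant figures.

n(NH4NO3) = 0.528 / 80.04 = 0.006597 mol
n(gas produced) = (3/1) × 0.006597 = 0.01979 mol
P = nRT/V = 0.01979 × 8.314 × 697.15 / 0.139 = 825.2 kPa

825 kPa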